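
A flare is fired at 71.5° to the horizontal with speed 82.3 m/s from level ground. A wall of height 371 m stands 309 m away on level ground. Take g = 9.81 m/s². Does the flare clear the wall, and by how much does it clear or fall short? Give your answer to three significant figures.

No — it falls 134 m short of clearing the wall.

v_x = 82.3 cos 71.5° = 26.11 m/s; v_y0 = 82.3 sin 71.5° = 78.05 m/s.
Time to reach the wall: t = 309 / 26.11 = 11.83 s.
Height at that point: y = 78.05×11.83 − 4.905×11.83² = 236.9 m.
That is 371 − 236.9 = 134 m below the top of the wall, so the flare does not clear it.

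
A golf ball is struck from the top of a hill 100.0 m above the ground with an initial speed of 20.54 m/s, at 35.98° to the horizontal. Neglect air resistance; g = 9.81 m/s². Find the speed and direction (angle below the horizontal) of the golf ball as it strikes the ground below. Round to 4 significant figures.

48.83 m/s at 70.10° below the horizontal

v_x = 20.54 cos 35.98° = 16.621 m/s (constant).
|v_y| at impact = √((12.067)² + 2×9.81×100.0) = 45.909 m/s.
Speed = √(16.621² + 45.909²) = 48.83 m/s; angle = arctan(45.909/16.621) = 70.10° below horizontal.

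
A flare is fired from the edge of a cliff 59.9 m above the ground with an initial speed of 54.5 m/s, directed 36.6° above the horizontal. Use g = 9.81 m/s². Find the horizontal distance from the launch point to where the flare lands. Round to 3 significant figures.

Components: v_x = 54.5 cos 36.6° = 43.75 m/s, v_y = 54.5 sin 36.6° = 32.49 m/s.
Vertical: 0 = 59.9 + 32.49 t − ½(9.81) t² ⇒ 4.905 t² − 32.49 t − 59.9 = 0.
t = [32.49 + √(1056 + 1175)] / 9.810 = 8.127 s.
Horizontal: R = v_x · t = 43.75 × 8.127 = 356 m.

356 m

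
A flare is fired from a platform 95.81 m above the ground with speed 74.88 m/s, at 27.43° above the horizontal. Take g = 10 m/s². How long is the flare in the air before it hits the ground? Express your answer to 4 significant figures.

Vertical component: v_y = 74.88 sin 27.43° = 34.495 m/s.
Taking up as positive with launch at y = 95.81 m, landing at y = 0: 0 = 95.81 + 34.495 t − ½(10) t².
Solving 5.000 t² − 34.495 t − 95.81 = 0 gives t = [34.495 + √(34.495² + 4·5.000·95.81)] / 10.00 = 9.023 s.

9.023 s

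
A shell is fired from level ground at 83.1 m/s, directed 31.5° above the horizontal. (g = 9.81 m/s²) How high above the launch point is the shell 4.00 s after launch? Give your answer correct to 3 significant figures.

v_y0 = 83.1 sin 31.5° = 43.42 m/s.
y(t) = v_y0 t − ½ g t² = 43.42×4.00 − 4.905×4.00² = 95.2 m.

95.2 m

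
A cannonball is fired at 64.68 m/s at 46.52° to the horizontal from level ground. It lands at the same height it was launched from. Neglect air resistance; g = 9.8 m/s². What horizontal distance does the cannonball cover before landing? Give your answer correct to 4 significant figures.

426.3 m

For level ground, R = v₀² sin(2θ) / g.
sin(2 × 46.52°) = sin 93.040° = 0.9986.
R = (64.68)² × 0.9986 / 9.8 = 426.3 m.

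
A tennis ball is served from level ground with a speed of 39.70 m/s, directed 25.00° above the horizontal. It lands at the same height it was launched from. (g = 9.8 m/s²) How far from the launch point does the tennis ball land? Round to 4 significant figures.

123.2 m

Components: v_x = 39.70 cos 25.00° = 35.980 m/s, v_y = 39.70 sin 25.00° = 16.778 m/s.
Time of flight (same landing height): t = 2 v_y / g = 2 × 16.778 / 9.8 = 3.4241 s.
Range: R = v_x · t = 35.980 × 3.4241 = 123.2 m.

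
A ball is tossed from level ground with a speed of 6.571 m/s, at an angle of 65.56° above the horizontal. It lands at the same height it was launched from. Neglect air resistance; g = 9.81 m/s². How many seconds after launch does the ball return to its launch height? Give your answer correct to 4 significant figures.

1.220 s

Vertical component: v_y = 6.571 sin 65.56° = 5.9822 m/s.
For a projectile landing at launch height, time of flight is t = 2 v_y / g = 2 × 5.9822 / 9.81 = 1.220 s.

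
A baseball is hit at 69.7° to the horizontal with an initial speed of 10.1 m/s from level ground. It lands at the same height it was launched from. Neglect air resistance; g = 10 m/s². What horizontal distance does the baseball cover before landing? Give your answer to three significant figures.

6.64 m

Components: v_x = 10.1 cos 69.7° = 3.504 m/s, v_y = 10.1 sin 69.7° = 9.473 m/s.
Time of flight (same landing height): t = 2 v_y / g = 2 × 9.473 / 10 = 1.895 s.
Range: R = v_x · t = 3.504 × 1.895 = 6.64 m.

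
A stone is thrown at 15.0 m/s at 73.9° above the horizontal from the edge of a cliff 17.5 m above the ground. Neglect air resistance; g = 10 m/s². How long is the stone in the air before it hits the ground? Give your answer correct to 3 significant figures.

3.80 s

Vertical component: v_y = 15.0 sin 73.9° = 14.41 m/s.
Taking up as positive with launch at y = 17.5 m, landing at y = 0: 0 = 17.5 + 14.41 t − ½(10) t².
Solving 5.000 t² − 14.41 t − 17.5 = 0 gives t = [14.41 + √(14.41² + 4·5.000·17.5)] / 10.00 = 3.80 s.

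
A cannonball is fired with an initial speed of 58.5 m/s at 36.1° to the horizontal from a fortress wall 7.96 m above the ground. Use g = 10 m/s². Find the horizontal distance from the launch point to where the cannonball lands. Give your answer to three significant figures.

Components: v_x = 58.5 cos 36.1° = 47.27 m/s, v_y = 58.5 sin 36.1° = 34.47 m/s.
Vertical: 0 = 7.96 + 34.47 t − ½(10) t² ⇒ 5.000 t² − 34.47 t − 7.96 = 0.
t = [34.47 + √(1188 + 159.2)] / 10.00 = 7.117 s.
Horizontal: R = v_x · t = 47.27 × 7.117 = 336 m.

336 m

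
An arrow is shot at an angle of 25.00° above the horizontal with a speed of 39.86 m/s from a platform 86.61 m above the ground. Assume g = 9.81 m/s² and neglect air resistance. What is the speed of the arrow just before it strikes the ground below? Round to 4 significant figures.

57.34 m/s

v_x = 39.86 cos 25.00° = 36.125 m/s is unchanged throughout.
For the vertical component, v_y² = v_y0² + 2 g h = (16.846)² + 2×9.81×86.61 = 1983.1, so |v_y| = 44.532 m/s.
Impact speed = √(v_x² + v_y²) = √(1305.0 + 1983.1) = 57.34 m/s.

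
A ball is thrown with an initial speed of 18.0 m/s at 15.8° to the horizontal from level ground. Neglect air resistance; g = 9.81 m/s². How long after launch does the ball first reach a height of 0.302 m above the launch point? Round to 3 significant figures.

v_y0 = 18.0 sin 15.8° = 4.901 m/s.
Set y = v_y0 t − ½ g t² = 0.302: 4.905 t² − 4.901 t + 0.302 = 0.
t = [4.901 ± √(24.02 − 5.925)] / 9.81 = (4.901 ± 4.254) / 9.81, giving t = 0.0660 s or t = 0.933 s.
The ball is on the way up at the first time, so t = 0.0660 s.

0.0660 s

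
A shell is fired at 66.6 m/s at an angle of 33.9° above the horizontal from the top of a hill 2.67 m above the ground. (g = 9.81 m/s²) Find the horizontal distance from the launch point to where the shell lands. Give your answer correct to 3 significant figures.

423 m

Components: v_x = 66.6 cos 33.9° = 55.28 m/s, v_y = 66.6 sin 33.9° = 37.15 m/s.
Vertical: 0 = 2.67 + 37.15 t − ½(9.81) t² ⇒ 4.905 t² − 37.15 t − 2.67 = 0.
t = [37.15 + √(1380 + 52.39)] / 9.810 = 7.645 s.
Horizontal: R = v_x · t = 55.28 × 7.645 = 423 m.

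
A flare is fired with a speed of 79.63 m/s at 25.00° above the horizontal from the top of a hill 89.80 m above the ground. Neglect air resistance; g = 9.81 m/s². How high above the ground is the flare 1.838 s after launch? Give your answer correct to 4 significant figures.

v_y0 = 79.63 sin 25.00° = 33.653 m/s.
y(t) = 89.80 + v_y0 t − ½ g t² = 89.80 + 33.653×1.838 − ½×9.81×1.838² = 135.1 m.

135.1 m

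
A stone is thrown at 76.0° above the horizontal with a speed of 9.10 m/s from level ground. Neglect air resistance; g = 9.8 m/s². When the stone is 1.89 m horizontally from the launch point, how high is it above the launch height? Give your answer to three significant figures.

v_x = 9.10 cos 76.0° = 2.201 m/s, v_y0 = 9.10 sin 76.0° = 8.830 m/s.
Time to reach x = 1.89 m: t = x / v_x = 1.89 / 2.201 = 0.8587 s.
y = v_y0 t − ½ g t² = 8.830×0.8587 − 4.900×0.8587² = 3.97 m.

3.97 m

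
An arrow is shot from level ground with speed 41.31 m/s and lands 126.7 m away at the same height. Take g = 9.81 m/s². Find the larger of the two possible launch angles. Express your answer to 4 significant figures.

Level-ground range: R = v₀² sin(2θ)/g ⇒ sin 2θ = R g / v₀² = 126.7×9.81/41.31² = 0.7283.
2θ = arcsin(0.7283) = 46.744° or 180° − 46.744° = 133.256°.
So θ = 23.37° or θ = 66.63°.

66.63°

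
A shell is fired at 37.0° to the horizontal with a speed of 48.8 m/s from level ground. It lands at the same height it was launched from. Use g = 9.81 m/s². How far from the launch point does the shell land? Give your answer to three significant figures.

For level ground, R = v₀² sin(2θ) / g.
sin(2 × 37.0°) = sin 74.00° = 0.9613.
R = (48.8)² × 0.9613 / 9.81 = 233 m.

233 m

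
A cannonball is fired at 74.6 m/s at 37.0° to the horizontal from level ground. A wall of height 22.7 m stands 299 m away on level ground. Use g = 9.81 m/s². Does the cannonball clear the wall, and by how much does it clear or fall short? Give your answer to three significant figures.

v_x = 74.6 cos 37.0° = 59.58 m/s; v_y0 = 74.6 sin 37.0° = 44.90 m/s.
Time to reach the wall: t = 299 / 59.58 = 5.018 s.
Height at that point: y = 44.90×5.018 − 4.905×5.018² = 101.8 m.
That is 101.8 − 22.7 = 79.1 m above the top of the wall, so the cannonball clears it.

Yes — it clears the wall by 79.1 m.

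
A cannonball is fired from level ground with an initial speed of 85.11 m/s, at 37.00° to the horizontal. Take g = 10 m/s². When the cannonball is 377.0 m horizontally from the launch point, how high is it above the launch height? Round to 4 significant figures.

130.3 m

v_x = 85.11 cos 37.00° = 67.972 m/s, v_y0 = 85.11 sin 37.00° = 51.220 m/s.
Time to reach x = 377.0 m: t = x / v_x = 377.0 / 67.972 = 5.5464 s.
y = v_y0 t − ½ g t² = 51.220×5.5464 − 5.000×5.5464² = 130.3 m.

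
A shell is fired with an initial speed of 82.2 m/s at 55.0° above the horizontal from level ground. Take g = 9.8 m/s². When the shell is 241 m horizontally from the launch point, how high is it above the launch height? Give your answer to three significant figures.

216 m

v_x = 82.2 cos 55.0° = 47.15 m/s, v_y0 = 82.2 sin 55.0° = 67.33 m/s.
Time to reach x = 241 m: t = x / v_x = 241 / 47.15 = 5.111 s.
y = v_y0 t − ½ g t² = 67.33×5.111 − 4.900×5.111² = 216 m.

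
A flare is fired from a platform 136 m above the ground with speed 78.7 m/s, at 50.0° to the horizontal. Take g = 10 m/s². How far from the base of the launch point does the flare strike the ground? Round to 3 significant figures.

708 m

Components: v_x = 78.7 cos 50.0° = 50.59 m/s, v_y = 78.7 sin 50.0° = 60.29 m/s.
Vertical: 0 = 136 + 60.29 t − ½(10) t² ⇒ 5.000 t² − 60.29 t − 136 = 0.
t = [60.29 + √(3635 + 2720)] / 10.00 = 14.00 s.
Horizontal: R = v_x · t = 50.59 × 14.00 = 708 m.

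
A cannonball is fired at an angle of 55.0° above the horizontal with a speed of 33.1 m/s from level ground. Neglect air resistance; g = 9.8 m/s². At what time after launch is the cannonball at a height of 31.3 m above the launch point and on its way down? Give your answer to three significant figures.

3.89 s

v_y0 = 33.1 sin 55.0° = 27.11 m/s.
Set y = v_y0 t − ½ g t² = 31.3: 4.900 t² − 27.11 t + 31.3 = 0.
t = [27.11 ± √(735.0 − 613.5)] / 9.8 = (27.11 ± 11.02) / 9.8, giving t = 1.64 s or t = 3.89 s.
On the way down corresponds to the larger root: t = 3.89 s.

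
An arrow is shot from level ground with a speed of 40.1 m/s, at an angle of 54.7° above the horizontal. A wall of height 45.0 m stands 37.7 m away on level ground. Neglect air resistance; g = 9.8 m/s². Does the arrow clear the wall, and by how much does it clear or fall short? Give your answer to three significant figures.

No — it falls 4.72 m short of clearing the wall.

v_x = 40.1 cos 54.7° = 23.17 m/s; v_y0 = 40.1 sin 54.7° = 32.73 m/s.
Time to reach the wall: t = 37.7 / 23.17 = 1.627 s.
Height at that point: y = 32.73×1.627 − 4.900×1.627² = 40.28 m.
That is 45.0 − 40.28 = 4.72 m below the top of the wall, so the arrow does not clear it.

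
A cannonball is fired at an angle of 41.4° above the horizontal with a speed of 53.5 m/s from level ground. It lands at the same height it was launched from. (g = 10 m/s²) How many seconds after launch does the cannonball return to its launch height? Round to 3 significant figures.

Vertical component: v_y = 53.5 sin 41.4° = 35.38 m/s.
For a projectile landing at launch height, time of flight is t = 2 v_y / g = 2 × 35.38 / 10 = 7.08 s.

7.08 s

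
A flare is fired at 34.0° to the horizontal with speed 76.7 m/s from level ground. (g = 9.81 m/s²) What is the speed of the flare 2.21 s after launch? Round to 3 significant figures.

v_x = 76.7 cos 34.0° = 63.59 m/s (constant).
v_y(t) = 76.7 sin 34.0° − g t = 42.89 − 9.81 × 2.21 = 21.21 m/s.
Speed = √(v_x² + v_y²) = √(4044 + 449.9) = 67.0 m/s.

67.0 m/s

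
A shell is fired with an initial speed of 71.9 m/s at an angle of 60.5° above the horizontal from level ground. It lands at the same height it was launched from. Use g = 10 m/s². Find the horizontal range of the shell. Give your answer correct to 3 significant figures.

For level ground, R = v₀² sin(2θ) / g.
sin(2 × 60.5°) = sin 121.0° = 0.8572.
R = (71.9)² × 0.8572 / 10 = 443 m.

443 m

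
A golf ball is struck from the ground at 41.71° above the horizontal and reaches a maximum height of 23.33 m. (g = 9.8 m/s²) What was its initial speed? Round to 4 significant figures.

At maximum height v_y = 0, so (v₀ sin θ)² = 2 g H.
v₀ sin 41.71° = √(2 × 9.8 × 23.33) = 21.384 m/s.
v₀ = 21.384 / sin 41.71° = 21.384 / 0.6654 = 32.14 m/s.

32.14 m/s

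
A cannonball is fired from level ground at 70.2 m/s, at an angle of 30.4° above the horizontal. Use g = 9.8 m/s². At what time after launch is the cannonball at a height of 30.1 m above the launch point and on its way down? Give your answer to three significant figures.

6.27 s

v_y0 = 70.2 sin 30.4° = 35.52 m/s.
Set y = v_y0 t − ½ g t² = 30.1: 4.900 t² − 35.52 t + 30.1 = 0.
t = [35.52 ± √(1262 − 590.0)] / 9.8 = (35.52 ± 25.92) / 9.8, giving t = 0.980 s or t = 6.27 s.
On the way down corresponds to the larger root: t = 6.27 s.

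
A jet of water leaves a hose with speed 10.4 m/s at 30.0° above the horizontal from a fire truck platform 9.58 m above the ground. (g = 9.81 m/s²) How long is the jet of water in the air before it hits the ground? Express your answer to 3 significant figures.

Vertical component: v_y = 10.4 sin 30.0° = 5.200 m/s.
Taking up as positive with launch at y = 9.58 m, landing at y = 0: 0 = 9.58 + 5.200 t − ½(9.81) t².
Solving 4.905 t² − 5.200 t − 9.58 = 0 gives t = [5.200 + √(5.200² + 4·4.905·9.58)] / 9.810 = 2.02 s.

2.02 s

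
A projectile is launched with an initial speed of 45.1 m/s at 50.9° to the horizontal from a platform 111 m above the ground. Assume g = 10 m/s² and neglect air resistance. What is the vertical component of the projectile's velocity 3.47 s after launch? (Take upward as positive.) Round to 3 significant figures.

Initial vertical component: v_y0 = 45.1 sin 50.9° = 35.00 m/s.
v_y(t) = v_y0 − g t = 35.00 − 10 × 3.47 = 0.300 m/s.

0.300 m/s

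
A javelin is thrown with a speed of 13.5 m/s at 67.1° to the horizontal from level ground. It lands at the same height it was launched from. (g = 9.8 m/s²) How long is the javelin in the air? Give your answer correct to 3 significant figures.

2.54 s

Vertical component: v_y = 13.5 sin 67.1° = 12.44 m/s.
For a projectile landing at launch height, time of flight is t = 2 v_y / g = 2 × 12.44 / 9.8 = 2.54 s.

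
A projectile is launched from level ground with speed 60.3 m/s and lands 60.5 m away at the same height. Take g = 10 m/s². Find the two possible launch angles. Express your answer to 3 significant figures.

Level-ground range: R = v₀² sin(2θ)/g ⇒ sin 2θ = R g / v₀² = 60.5×10/60.3² = 0.1664.
2θ = arcsin(0.1664) = 9.579° or 180° − 9.579° = 170.421°.
So θ = 4.79° or θ = 85.2°.

4.79° and 85.2°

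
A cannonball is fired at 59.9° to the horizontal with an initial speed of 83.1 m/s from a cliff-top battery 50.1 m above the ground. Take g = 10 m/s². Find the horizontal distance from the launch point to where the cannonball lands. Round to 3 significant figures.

627 m

Components: v_x = 83.1 cos 59.9° = 41.68 m/s, v_y = 83.1 sin 59.9° = 71.89 m/s.
Vertical: 0 = 50.1 + 71.89 t − ½(10) t² ⇒ 5.000 t² − 71.89 t − 50.1 = 0.
t = [71.89 + √(5168 + 1002)] / 10.00 = 15.04 s.
Horizontal: R = v_x · t = 41.68 × 15.04 = 627 m.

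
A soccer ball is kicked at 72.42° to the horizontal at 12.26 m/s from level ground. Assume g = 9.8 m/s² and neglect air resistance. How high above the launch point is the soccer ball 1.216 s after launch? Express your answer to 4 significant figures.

v_y0 = 12.26 sin 72.42° = 11.687 m/s.
y(t) = v_y0 t − ½ g t² = 11.687×1.216 − 4.900×1.216² = 6.966 m.

6.966 m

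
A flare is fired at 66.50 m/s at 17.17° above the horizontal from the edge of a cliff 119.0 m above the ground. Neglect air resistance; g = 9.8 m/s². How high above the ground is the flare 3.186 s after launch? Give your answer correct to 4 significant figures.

131.8 m

v_y0 = 66.50 sin 17.17° = 19.631 m/s.
y(t) = 119.0 + v_y0 t − ½ g t² = 119.0 + 19.631×3.186 − ½×9.8×3.186² = 131.8 m.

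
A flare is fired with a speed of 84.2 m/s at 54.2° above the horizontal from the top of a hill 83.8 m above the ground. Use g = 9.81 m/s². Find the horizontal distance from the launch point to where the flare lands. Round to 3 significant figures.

742 m

Components: v_x = 84.2 cos 54.2° = 49.25 m/s, v_y = 84.2 sin 54.2° = 68.29 m/s.
Vertical: 0 = 83.8 + 68.29 t − ½(9.81) t² ⇒ 4.905 t² − 68.29 t − 83.8 = 0.
t = [68.29 + √(4664 + 1644)] / 9.810 = 15.06 s.
Horizontal: R = v_x · t = 49.25 × 15.06 = 742 m.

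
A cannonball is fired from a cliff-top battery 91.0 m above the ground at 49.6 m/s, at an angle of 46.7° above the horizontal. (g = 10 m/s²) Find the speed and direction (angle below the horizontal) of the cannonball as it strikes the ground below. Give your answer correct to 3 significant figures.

65.4 m/s at 58.7° below the horizontal

v_x = 49.6 cos 46.7° = 34.02 m/s (constant).
|v_y| at impact = √((36.10)² + 2×10×91.0) = 55.89 m/s.
Speed = √(34.02² + 55.89²) = 65.4 m/s; angle = arctan(55.89/34.02) = 58.7° below horizontal.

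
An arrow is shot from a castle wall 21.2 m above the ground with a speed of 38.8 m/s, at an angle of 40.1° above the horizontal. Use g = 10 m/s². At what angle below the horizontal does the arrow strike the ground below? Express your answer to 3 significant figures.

v_x = 38.8 cos 40.1° = 29.68 m/s.
At impact |v_y| = √(v_y0² + 2 g h) = √(24.99² + 2×10×21.2) = 32.38 m/s.
Angle below horizontal = arctan(|v_y| / v_x) = arctan(32.38 / 29.68) = 47.5°.

47.5°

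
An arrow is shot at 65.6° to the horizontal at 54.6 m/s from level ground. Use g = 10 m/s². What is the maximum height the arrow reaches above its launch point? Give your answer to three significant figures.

124 m

Vertical component of launch velocity: v_y = 54.6 sin 65.6° = 49.72 m/s.
At the highest point the vertical velocity is zero, so v_y² = 2 g h_max.
h_max = (49.72)² / (2 × 10) = 2472 / 20.00 = 124 m.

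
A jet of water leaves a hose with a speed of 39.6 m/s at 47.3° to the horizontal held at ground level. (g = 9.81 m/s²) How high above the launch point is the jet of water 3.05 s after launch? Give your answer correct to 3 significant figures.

v_y0 = 39.6 sin 47.3° = 29.10 m/s.
y(t) = v_y0 t − ½ g t² = 29.10×3.05 − 4.905×3.05² = 43.1 m.

43.1 m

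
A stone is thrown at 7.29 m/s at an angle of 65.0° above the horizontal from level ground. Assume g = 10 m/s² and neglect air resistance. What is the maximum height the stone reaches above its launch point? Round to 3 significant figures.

2.18 m

Vertical component of launch velocity: v_y = 7.29 sin 65.0° = 6.607 m/s.
At the highest point the vertical velocity is zero, so v_y² = 2 g h_max.
h_max = (6.607)² / (2 × 10) = 43.65 / 20.00 = 2.18 m.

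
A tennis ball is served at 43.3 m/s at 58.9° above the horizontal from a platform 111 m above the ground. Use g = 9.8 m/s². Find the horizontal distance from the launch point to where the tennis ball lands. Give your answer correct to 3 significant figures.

221 m

Components: v_x = 43.3 cos 58.9° = 22.37 m/s, v_y = 43.3 sin 58.9° = 37.08 m/s.
Vertical: 0 = 111 + 37.08 t − ½(9.8) t² ⇒ 4.900 t² − 37.08 t − 111 = 0.
t = [37.08 + √(1375 + 2176)] / 9.800 = 9.864 s.
Horizontal: R = v_x · t = 22.37 × 9.864 = 221 m.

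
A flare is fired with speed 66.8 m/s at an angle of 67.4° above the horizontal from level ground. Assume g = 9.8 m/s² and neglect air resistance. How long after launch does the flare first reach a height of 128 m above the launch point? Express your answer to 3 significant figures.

2.62 s

v_y0 = 66.8 sin 67.4° = 61.67 m/s.
Set y = v_y0 t − ½ g t² = 128: 4.900 t² − 61.67 t + 128 = 0.
t = [61.67 ± √(3803 − 2509)] / 9.8 = (61.67 ± 35.97) / 9.8, giving t = 2.62 s or t = 9.96 s.
The flare is on the way up at the first time, so t = 2.62 s.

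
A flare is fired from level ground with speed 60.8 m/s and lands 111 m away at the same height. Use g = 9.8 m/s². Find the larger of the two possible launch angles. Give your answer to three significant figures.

81.4°

Level-ground range: R = v₀² sin(2θ)/g ⇒ sin 2θ = R g / v₀² = 111×9.8/60.8² = 0.2943.
2θ = arcsin(0.2943) = 17.12° or 180° − 17.12° = 162.88°.
So θ = 8.56° or θ = 81.4°.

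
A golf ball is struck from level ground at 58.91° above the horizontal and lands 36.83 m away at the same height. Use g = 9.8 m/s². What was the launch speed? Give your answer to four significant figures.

20.20 m/s

On level ground, R = v₀² sin(2θ) / g, so v₀ = √(R g / sin 2θ).
sin(2 × 58.91°) = 0.8844.
v₀ = √(36.83 × 9.8 / 0.8844) = √408.11 = 20.20 m/s.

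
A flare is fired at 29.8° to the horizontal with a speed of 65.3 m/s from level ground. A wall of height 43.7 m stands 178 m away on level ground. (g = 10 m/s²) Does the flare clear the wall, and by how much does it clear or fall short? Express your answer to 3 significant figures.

Yes — it clears the wall by 8.90 m.

v_x = 65.3 cos 29.8° = 56.67 m/s; v_y0 = 65.3 sin 29.8° = 32.45 m/s.
Time to reach the wall: t = 178 / 56.67 = 3.141 s.
Height at that point: y = 32.45×3.141 − 5.000×3.141² = 52.60 m.
That is 52.60 − 43.7 = 8.90 m above the top of the wall, so the flare clears it.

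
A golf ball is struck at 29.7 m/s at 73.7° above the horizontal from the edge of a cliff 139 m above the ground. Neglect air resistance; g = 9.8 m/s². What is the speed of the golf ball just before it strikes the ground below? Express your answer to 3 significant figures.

v_x = 29.7 cos 73.7° = 8.336 m/s is unchanged throughout.
For the vertical component, v_y² = v_y0² + 2 g h = (28.51)² + 2×9.8×139 = 3537, so |v_y| = 59.47 m/s.
Impact speed = √(v_x² + v_y²) = √(69.49 + 3537) = 60.1 m/s.

60.1 m/s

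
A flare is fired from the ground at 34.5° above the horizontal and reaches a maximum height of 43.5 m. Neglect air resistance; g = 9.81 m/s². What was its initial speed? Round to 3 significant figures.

51.6 m/s

At maximum height v_y = 0, so (v₀ sin θ)² = 2 g H.
v₀ sin 34.5° = √(2 × 9.81 × 43.5) = 29.21 m/s.
v₀ = 29.21 / sin 34.5° = 29.21 / 0.5664 = 51.6 m/s.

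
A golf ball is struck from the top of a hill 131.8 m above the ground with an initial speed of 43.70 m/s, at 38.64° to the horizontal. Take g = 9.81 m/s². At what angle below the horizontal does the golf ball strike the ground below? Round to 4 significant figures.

v_x = 43.70 cos 38.64° = 34.133 m/s.
At impact |v_y| = √(v_y0² + 2 g h) = √(27.287² + 2×9.81×131.8) = 57.710 m/s.
Angle below horizontal = arctan(|v_y| / v_x) = arctan(57.710 / 34.133) = 59.40°.

59.40°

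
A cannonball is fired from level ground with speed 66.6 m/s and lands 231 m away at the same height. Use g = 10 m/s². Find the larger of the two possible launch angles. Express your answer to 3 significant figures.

74.3°

Level-ground range: R = v₀² sin(2θ)/g ⇒ sin 2θ = R g / v₀² = 231×10/66.6² = 0.5208.
2θ = arcsin(0.5208) = 31.39° or 180° − 31.39° = 148.61°.
So θ = 15.7° or θ = 74.3°.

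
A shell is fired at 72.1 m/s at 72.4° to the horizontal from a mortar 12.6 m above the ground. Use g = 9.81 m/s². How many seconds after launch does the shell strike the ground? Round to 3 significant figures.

Vertical component: v_y = 72.1 sin 72.4° = 68.73 m/s.
Taking up as positive with launch at y = 12.6 m, landing at y = 0: 0 = 12.6 + 68.73 t − ½(9.81) t².
Solving 4.905 t² − 68.73 t − 12.6 = 0 gives t = [68.73 + √(68.73² + 4·4.905·12.6)] / 9.810 = 14.2 s.

14.2 s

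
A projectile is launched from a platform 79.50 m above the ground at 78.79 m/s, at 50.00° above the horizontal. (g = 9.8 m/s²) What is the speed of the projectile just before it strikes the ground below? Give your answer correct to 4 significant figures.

88.13 m/s

v_x = 78.79 cos 50.00° = 50.645 m/s is unchanged throughout.
For the vertical component, v_y² = v_y0² + 2 g h = (60.357)² + 2×9.8×79.50 = 5201.2, so |v_y| = 72.119 m/s.
Impact speed = √(v_x² + v_y²) = √(2564.9 + 5201.2) = 88.13 m/s.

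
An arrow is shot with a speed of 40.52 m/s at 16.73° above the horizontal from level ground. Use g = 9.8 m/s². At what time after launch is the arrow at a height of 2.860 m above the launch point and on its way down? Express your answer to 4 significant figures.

v_y0 = 40.52 sin 16.73° = 11.664 m/s.
Set y = v_y0 t − ½ g t² = 2.860: 4.900 t² − 11.664 t + 2.860 = 0.
t = [11.664 ± √(136.05 − 56.056)] / 9.8 = (11.664 ± 8.9439) / 9.8, giving t = 0.2776 s or t = 2.103 s.
On the way down corresponds to the larger root: t = 2.103 s.

2.103 s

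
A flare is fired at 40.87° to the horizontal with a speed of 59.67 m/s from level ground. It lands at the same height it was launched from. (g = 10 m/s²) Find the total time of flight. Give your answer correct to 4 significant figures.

7.809 s

Vertical component: v_y = 59.67 sin 40.87° = 39.045 m/s.
For a projectile landing at launch height, time of flight is t = 2 v_y / g = 2 × 39.045 / 10 = 7.809 s.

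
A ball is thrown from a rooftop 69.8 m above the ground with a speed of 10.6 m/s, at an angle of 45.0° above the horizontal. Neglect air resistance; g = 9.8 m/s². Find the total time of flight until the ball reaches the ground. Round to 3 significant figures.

4.62 s

Vertical component: v_y = 10.6 sin 45.0° = 7.495 m/s.
Taking up as positive with launch at y = 69.8 m, landing at y = 0: 0 = 69.8 + 7.495 t − ½(9.8) t².
Solving 4.900 t² − 7.495 t − 69.8 = 0 gives t = [7.495 + √(7.495² + 4·4.900·69.8)] / 9.800 = 4.62 s.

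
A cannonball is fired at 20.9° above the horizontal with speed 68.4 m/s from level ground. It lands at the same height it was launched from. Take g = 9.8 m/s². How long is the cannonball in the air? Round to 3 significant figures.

Vertical component: v_y = 68.4 sin 20.9° = 24.40 m/s.
For a projectile landing at launch height, time of flight is t = 2 v_y / g = 2 × 24.40 / 9.8 = 4.98 s.

4.98 s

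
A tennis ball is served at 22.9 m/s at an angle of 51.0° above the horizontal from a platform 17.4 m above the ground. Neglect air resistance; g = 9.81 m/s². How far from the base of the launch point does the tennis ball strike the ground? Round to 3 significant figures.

63.8 m

Components: v_x = 22.9 cos 51.0° = 14.41 m/s, v_y = 22.9 sin 51.0° = 17.80 m/s.
Vertical: 0 = 17.4 + 17.80 t − ½(9.81) t² ⇒ 4.905 t² − 17.80 t − 17.4 = 0.
t = [17.80 + √(316.8 + 341.4)] / 9.810 = 4.430 s.
Horizontal: R = v_x · t = 14.41 × 4.430 = 63.8 m.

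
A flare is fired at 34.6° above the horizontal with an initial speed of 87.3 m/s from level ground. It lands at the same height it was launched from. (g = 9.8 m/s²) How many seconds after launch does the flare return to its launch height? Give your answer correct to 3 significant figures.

Vertical component: v_y = 87.3 sin 34.6° = 49.57 m/s.
For a projectile landing at launch height, time of flight is t = 2 v_y / g = 2 × 49.57 / 9.8 = 10.1 s.

10.1 s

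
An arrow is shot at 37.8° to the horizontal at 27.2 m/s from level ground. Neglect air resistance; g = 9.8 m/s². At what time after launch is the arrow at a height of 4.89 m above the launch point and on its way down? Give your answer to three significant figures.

v_y0 = 27.2 sin 37.8° = 16.67 m/s.
Set y = v_y0 t − ½ g t² = 4.89: 4.900 t² − 16.67 t + 4.89 = 0.
t = [16.67 ± √(277.9 − 95.84)] / 9.8 = (16.67 ± 13.49) / 9.8, giving t = 0.324 s or t = 3.08 s.
On the way down corresponds to the larger root: t = 3.08 s.

3.08 s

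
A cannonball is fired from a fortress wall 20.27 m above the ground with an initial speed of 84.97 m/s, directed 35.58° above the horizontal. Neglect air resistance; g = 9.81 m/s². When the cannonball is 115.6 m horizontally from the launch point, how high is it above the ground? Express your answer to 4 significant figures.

89.25 m

v_x = 84.97 cos 35.58° = 69.106 m/s, v_y0 = 84.97 sin 35.58° = 49.439 m/s.
Time to reach x = 115.6 m: t = x / v_x = 115.6 / 69.106 = 1.6728 s.
y = 20.27 + v_y0 t − ½ g t² = 20.27 + 49.439×1.6728 − 4.905×1.6728² = 89.25 m.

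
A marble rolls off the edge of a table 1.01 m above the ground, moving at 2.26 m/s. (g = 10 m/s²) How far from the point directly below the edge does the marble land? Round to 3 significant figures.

Initial vertical velocity is zero, so the fall time comes from h = ½ g t²: t = √(2 × 1.01 / 10) = 0.4494 s.
Horizontal motion is uniform at 2.26 m/s, so x = 2.26 × 0.4494 = 1.02 m.

1.02 m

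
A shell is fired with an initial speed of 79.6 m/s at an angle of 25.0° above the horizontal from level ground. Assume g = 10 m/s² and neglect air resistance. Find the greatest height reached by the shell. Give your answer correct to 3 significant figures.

56.6 m

Vertical component of launch velocity: v_y = 79.6 sin 25.0° = 33.64 m/s.
At the highest point the vertical velocity is zero, so v_y² = 2 g h_max.
h_max = (33.64)² / (2 × 10) = 1132 / 20.00 = 56.6 m.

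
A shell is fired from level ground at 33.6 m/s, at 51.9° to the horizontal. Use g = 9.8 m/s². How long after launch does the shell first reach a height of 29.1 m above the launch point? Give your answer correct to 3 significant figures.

v_y0 = 33.6 sin 51.9° = 26.44 m/s.
Set y = v_y0 t − ½ g t² = 29.1: 4.900 t² − 26.44 t + 29.1 = 0.
t = [26.44 ± √(699.1 − 570.4)] / 9.8 = (26.44 ± 11.34) / 9.8, giving t = 1.54 s or t = 3.86 s.
The shell is on the way up at the first time, so t = 1.54 s.

1.54 s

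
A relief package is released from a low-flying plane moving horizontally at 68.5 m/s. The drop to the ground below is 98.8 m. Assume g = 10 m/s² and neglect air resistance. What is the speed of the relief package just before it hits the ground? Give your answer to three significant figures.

Fall time: t = √(2 × 98.8 / 10) = 4.445 s.
At impact: v_x = 68.5 m/s (unchanged), v_y = g t = 10 × 4.445 = 44.45 m/s.
Speed = √(v_x² + v_y²) = √(4692 + 1976) = 81.7 m/s.

81.7 m/s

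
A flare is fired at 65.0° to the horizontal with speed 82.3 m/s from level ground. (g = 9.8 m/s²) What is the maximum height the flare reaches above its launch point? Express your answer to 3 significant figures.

Vertical component of launch velocity: v_y = 82.3 sin 65.0° = 74.59 m/s.
At the highest point the vertical velocity is zero, so v_y² = 2 g h_max.
h_max = (74.59)² / (2 × 9.8) = 5564 / 19.60 = 284 m.

284 m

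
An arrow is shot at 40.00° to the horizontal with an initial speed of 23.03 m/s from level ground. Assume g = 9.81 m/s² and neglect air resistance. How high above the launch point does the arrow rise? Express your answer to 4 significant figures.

Vertical component of launch velocity: v_y = 23.03 sin 40.00° = 14.803 m/s.
At the highest point the vertical velocity is zero, so v_y² = 2 g h_max.
h_max = (14.803)² / (2 × 9.81) = 219.13 / 19.62 = 11.17 m.

11.17 m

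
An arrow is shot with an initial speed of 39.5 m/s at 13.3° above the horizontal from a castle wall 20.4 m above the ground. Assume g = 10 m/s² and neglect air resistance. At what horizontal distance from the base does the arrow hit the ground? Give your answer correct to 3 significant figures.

Components: v_x = 39.5 cos 13.3° = 38.44 m/s, v_y = 39.5 sin 13.3° = 9.087 m/s.
Vertical: 0 = 20.4 + 9.087 t − ½(10) t² ⇒ 5.000 t² − 9.087 t − 20.4 = 0.
t = [9.087 + √(82.57 + 408.0)] / 10.00 = 3.124 s.
Horizontal: R = v_x · t = 38.44 × 3.124 = 120 m.

120 m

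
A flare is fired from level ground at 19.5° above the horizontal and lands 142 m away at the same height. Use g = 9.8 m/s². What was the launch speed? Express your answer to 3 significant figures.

47.0 m/s

On level ground, R = v₀² sin(2θ) / g, so v₀ = √(R g / sin 2θ).
sin(2 × 19.5°) = 0.6293.
v₀ = √(142 × 9.8 / 0.6293) = √2211 = 47.0 m/s.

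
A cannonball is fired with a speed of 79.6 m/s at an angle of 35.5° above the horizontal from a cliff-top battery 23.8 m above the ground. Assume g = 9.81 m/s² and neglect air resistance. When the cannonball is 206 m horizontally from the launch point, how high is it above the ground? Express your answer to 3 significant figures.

121 m

v_x = 79.6 cos 35.5° = 64.80 m/s, v_y0 = 79.6 sin 35.5° = 46.22 m/s.
Time to reach x = 206 m: t = x / v_x = 206 / 64.80 = 3.179 s.
y = 23.8 + v_y0 t − ½ g t² = 23.8 + 46.22×3.179 − 4.905×3.179² = 121 m.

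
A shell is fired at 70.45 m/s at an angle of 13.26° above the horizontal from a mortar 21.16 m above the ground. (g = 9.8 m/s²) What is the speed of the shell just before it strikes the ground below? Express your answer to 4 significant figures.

73.33 m/s

v_x = 70.45 cos 13.26° = 68.572 m/s is unchanged throughout.
For the vertical component, v_y² = v_y0² + 2 g h = (16.159)² + 2×9.8×21.16 = 675.85, so |v_y| = 25.997 m/s.
Impact speed = √(v_x² + v_y²) = √(4702.1 + 675.85) = 73.33 m/s.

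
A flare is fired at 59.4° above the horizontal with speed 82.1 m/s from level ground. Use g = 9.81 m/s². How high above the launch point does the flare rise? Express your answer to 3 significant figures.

Vertical component of launch velocity: v_y = 82.1 sin 59.4° = 70.67 m/s.
At the highest point the vertical velocity is zero, so v_y² = 2 g h_max.
h_max = (70.67)² / (2 × 9.81) = 4994 / 19.62 = 255 m.

255 m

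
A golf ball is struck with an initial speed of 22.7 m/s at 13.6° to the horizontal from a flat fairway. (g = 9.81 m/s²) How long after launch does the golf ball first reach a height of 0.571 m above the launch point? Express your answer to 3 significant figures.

0.120 s

v_y0 = 22.7 sin 13.6° = 5.338 m/s.
Set y = v_y0 t − ½ g t² = 0.571: 4.905 t² − 5.338 t + 0.571 = 0.
t = [5.338 ± √(28.49 − 11.20)] / 9.81 = (5.338 ± 4.158) / 9.81, giving t = 0.120 s or t = 0.968 s.
The golf ball is on the way up at the first time, so t = 0.120 s.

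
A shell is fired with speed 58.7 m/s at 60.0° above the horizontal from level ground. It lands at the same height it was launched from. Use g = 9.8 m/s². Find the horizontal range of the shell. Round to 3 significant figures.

For level ground, R = v₀² sin(2θ) / g.
sin(2 × 60.0°) = sin 120.0° = 0.8660.
R = (58.7)² × 0.8660 / 9.8 = 304 m.

304 m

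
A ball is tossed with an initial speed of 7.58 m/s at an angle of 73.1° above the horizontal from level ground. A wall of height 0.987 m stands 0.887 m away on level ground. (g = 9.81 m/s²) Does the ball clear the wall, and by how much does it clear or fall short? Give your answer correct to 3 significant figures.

v_x = 7.58 cos 73.1° = 2.204 m/s; v_y0 = 7.58 sin 73.1° = 7.253 m/s.
Time to reach the wall: t = 0.887 / 2.204 = 0.4025 s.
Height at that point: y = 7.253×0.4025 − 4.905×0.4025² = 2.125 m.
That is 2.125 − 0.987 = 1.14 m above the top of the wall, so the ball clears it.

Yes — it clears the wall by 1.14 m.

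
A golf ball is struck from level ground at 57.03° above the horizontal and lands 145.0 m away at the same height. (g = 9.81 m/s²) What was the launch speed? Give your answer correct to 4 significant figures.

39.47 m/s

On level ground, R = v₀² sin(2θ) / g, so v₀ = √(R g / sin 2θ).
sin(2 × 57.03°) = 0.9131.
v₀ = √(145.0 × 9.81 / 0.9131) = √1557.8 = 39.47 m/s.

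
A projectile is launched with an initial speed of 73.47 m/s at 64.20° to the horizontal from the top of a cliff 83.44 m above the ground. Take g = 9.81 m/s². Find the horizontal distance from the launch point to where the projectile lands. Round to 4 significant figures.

468.4 m

Components: v_x = 73.47 cos 64.20° = 31.976 m/s, v_y = 73.47 sin 64.20° = 66.146 m/s.
Vertical: 0 = 83.44 + 66.146 t − ½(9.81) t² ⇒ 4.905 t² − 66.146 t − 83.44 = 0.
t = [66.146 + √(4375.3 + 1637.1)] / 9.810 = 14.647 s.
Horizontal: R = v_x · t = 31.976 × 14.647 = 468.4 m.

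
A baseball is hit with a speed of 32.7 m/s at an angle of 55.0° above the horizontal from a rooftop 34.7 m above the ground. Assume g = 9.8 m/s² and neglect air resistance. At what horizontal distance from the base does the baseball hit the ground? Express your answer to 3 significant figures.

123 m

Components: v_x = 32.7 cos 55.0° = 18.76 m/s, v_y = 32.7 sin 55.0° = 26.79 m/s.
Vertical: 0 = 34.7 + 26.79 t − ½(9.8) t² ⇒ 4.900 t² − 26.79 t − 34.7 = 0.
t = [26.79 + √(717.7 + 680.1)] / 9.800 = 6.549 s.
Horizontal: R = v_x · t = 18.76 × 6.549 = 123 m.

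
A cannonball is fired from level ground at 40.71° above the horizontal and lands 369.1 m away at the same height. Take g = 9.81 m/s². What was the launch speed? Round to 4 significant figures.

On level ground, R = v₀² sin(2θ) / g, so v₀ = √(R g / sin 2θ).
sin(2 × 40.71°) = 0.9888.
v₀ = √(369.1 × 9.81 / 0.9888) = √3661.9 = 60.51 m/s.

60.51 m/s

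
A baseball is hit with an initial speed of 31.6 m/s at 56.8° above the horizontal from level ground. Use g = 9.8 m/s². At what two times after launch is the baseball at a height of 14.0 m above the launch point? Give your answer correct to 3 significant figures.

0.595 s and 4.80 s

v_y0 = 31.6 sin 56.8° = 26.44 m/s.
Set y = v_y0 t − ½ g t² = 14.0: 4.900 t² − 26.44 t + 14.0 = 0.
t = [26.44 ± √(699.1 − 274.4)] / 9.8 = (26.44 ± 20.61) / 9.8, giving t = 0.595 s or t = 4.80 s.
So the baseball is at 14.0 m at t = 0.595 s (rising) and t = 4.80 s (falling).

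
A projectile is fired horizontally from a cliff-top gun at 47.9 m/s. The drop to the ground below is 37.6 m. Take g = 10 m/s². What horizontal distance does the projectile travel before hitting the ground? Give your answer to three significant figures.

131 m

Initial vertical velocity is zero, so the fall time comes from h = ½ g t²: t = √(2 × 37.6 / 10) = 2.742 s.
Horizontal motion is uniform at 47.9 m/s, so x = 47.9 × 2.742 = 131 m.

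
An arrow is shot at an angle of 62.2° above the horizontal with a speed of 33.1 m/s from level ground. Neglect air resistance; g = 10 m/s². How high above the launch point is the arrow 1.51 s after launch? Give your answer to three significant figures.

v_y0 = 33.1 sin 62.2° = 29.28 m/s.
y(t) = v_y0 t − ½ g t² = 29.28×1.51 − 5.000×1.51² = 32.8 m.

32.8 m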